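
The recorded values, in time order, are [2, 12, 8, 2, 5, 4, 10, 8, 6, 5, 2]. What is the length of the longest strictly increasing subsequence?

3

Track the smallest tail for each achievable length (strict):
2 → extends → [2]
12 → extends → [2, 12]
8 → replaces 12 → [2, 8]
2 → already a tail → [2, 8]
5 → replaces 8 → [2, 5]
4 → replaces 5 → [2, 4]
10 → extends → [2, 4, 10]
8 → replaces 10 → [2, 4, 8]
6 → replaces 8 → [2, 4, 6]
5 → replaces 6 → [2, 4, 5]
2 → already a tail → [2, 4, 5]
Three tails, so the longest strictly increasing subsequence has length 3 (e.g. 2, 8, 10).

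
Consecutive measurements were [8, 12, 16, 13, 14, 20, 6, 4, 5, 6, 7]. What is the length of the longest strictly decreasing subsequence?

4

Negate each value so 'decreasing' becomes 'increasing', then run patience tails on the negated sequence:
-8 → extends → [-8]
-12 → replaces -8 → [-12]
-16 → replaces -12 → [-16]
-13 → extends → [-16, -13]
-14 → replaces -13 → [-16, -14]
-20 → replaces -16 → [-20, -14]
-6 → extends → [-20, -14, -6]
-4 → extends → [-20, -14, -6, -4]
-5 → replaces -4 → [-20, -14, -6, -5]
-6 → already a tail → [-20, -14, -6, -5]
-7 → replaces -6 → [-20, -14, -7, -5]
Four tails, so the longest strictly decreasing subsequence of the original has length 4.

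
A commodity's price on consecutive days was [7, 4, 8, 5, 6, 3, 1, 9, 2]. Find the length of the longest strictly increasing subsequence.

4

Track the smallest tail for each achievable length (strict):
7 → extends → [7]
4 → replaces 7 → [4]
8 → extends → [4, 8]
5 → replaces 8 → [4, 5]
6 → extends → [4, 5, 6]
3 → replaces 4 → [3, 5, 6]
1 → replaces 3 → [1, 5, 6]
9 → extends → [1, 5, 6, 9]
2 → replaces 5 → [1, 2, 6, 9]
Four tails, so the longest strictly increasing subsequence has length 4 (e.g. 4, 5, 6, 9).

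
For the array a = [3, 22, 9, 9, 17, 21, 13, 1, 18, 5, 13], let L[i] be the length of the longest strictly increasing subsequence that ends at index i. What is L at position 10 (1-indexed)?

dp[i] = 1 + max{dp[j] : j<i, a[j]<a[i]} (or 1 if no such j):
i:      1  2  3  4  5  6  7  8  9 10 11
a[i]:   3 22  9  9 17 21 13  1 18  5 13
dp:     1  2  2  2  3  4  3  1  4  2  3
At index 10 the value is 2.

2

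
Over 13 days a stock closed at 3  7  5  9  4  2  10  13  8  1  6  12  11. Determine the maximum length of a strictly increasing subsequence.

Track the smallest tail for each achievable length (strict):
3 → extends → [3]
7 → extends → [3, 7]
5 → replaces 7 → [3, 5]
9 → extends → [3, 5, 9]
4 → replaces 5 → [3, 4, 9]
2 → replaces 3 → [2, 4, 9]
10 → extends → [2, 4, 9, 10]
13 → extends → [2, 4, 9, 10, 13]
8 → replaces 9 → [2, 4, 8, 10, 13]
1 → replaces 2 → [1, 4, 8, 10, 13]
6 → replaces 8 → [1, 4, 6, 10, 13]
12 → replaces 13 → [1, 4, 6, 10, 12]
11 → replaces 12 → [1, 4, 6, 10, 11]
Five tails, so the longest strictly increasing subsequence has length 5 (e.g. 3, 7, 9, 10, 13).

5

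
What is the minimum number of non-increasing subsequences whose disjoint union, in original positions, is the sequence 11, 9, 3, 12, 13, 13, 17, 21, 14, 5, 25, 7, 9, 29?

7

The minimum number of non-increasing subsequences covering a sequence equals the length of its longest strictly increasing subsequence.
LIS length is 7 (e.g. 11, 12, 13, 17, 21, 25, 29), so 7 piles are needed.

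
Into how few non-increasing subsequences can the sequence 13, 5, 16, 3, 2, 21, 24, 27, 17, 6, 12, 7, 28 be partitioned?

6

Place each on the leftmost legal pile:
13 → new pile 1 (tops now [13])
5 → pile 1 (tops now [5])
16 → new pile 2 (tops now [5, 16])
3 → pile 1 (tops now [3, 16])
2 → pile 1 (tops now [2, 16])
21 → new pile 3 (tops now [2, 16, 21])
24 → new pile 4 (tops now [2, 16, 21, 24])
27 → new pile 5 (tops now [2, 16, 21, 24, 27])
17 → pile 3 (tops now [2, 16, 17, 24, 27])
6 → pile 2 (tops now [2, 6, 17, 24, 27])
12 → pile 3 (tops now [2, 6, 12, 24, 27])
7 → pile 3 (tops now [2, 6, 7, 24, 27])
28 → new pile 6 (tops now [2, 6, 7, 24, 27, 28])
Six piles.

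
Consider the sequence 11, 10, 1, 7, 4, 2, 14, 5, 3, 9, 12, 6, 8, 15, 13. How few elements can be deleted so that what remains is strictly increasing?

9

Fewest deletions = n − (longest strictly increasing subsequence).
Patience tails:
11 → extends → [11]
10 → replaces 11 → [10]
1 → replaces 10 → [1]
7 → extends → [1, 7]
4 → replaces 7 → [1, 4]
2 → replaces 4 → [1, 2]
14 → extends → [1, 2, 14]
5 → replaces 14 → [1, 2, 5]
3 → replaces 5 → [1, 2, 3]
9 → extends → [1, 2, 3, 9]
12 → extends → [1, 2, 3, 9, 12]
6 → replaces 9 → [1, 2, 3, 6, 12]
8 → replaces 12 → [1, 2, 3, 6, 8]
15 → extends → [1, 2, 3, 6, 8, 15]
13 → replaces 15 → [1, 2, 3, 6, 8, 13]
Longest strictly increasing subsequence has length 6, so deletions = 15 − 6 = 9.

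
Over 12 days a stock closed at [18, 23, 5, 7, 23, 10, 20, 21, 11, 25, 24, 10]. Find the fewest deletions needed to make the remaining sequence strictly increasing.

6

Fewest deletions = n − (longest strictly increasing subsequence).
i:      1  2  3  4  5  6  7  8  9 10 11 12
a[i]:  18 23  5  7 23 10 20 21 11 25 24 10
dp:     1  2  1  2  3  3  4  5  4  6  6  3
max dp = 6, so deletions = 12 − 6 = 6.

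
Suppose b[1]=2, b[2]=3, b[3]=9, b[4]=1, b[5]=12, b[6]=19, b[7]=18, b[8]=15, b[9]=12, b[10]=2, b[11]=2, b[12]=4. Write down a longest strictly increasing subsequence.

2, 3, 9, 12, 19

Patience tails give the LIS length; then backtrack through the dp parents:
2 → extends → [2]
3 → extends → [2, 3]
9 → extends → [2, 3, 9]
1 → replaces 2 → [1, 3, 9]
12 → extends → [1, 3, 9, 12]
19 → extends → [1, 3, 9, 12, 19]
18 → replaces 19 → [1, 3, 9, 12, 18]
15 → replaces 18 → [1, 3, 9, 12, 15]
12 → already a tail → [1, 3, 9, 12, 15]
2 → replaces 3 → [1, 2, 9, 12, 15]
2 → already a tail → [1, 2, 9, 12, 15]
4 → replaces 9 → [1, 2, 4, 12, 15]
Length 5; one witness is 2, 3, 9, 12, 19.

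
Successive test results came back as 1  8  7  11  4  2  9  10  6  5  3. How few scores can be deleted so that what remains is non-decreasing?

7

Fewest deletions = n − (longest non-decreasing subsequence).
i:      1  2  3  4  5  6  7  8  9 10 11
a[i]:   1  8  7 11  4  2  9 10  6  5  3
dp:     1  2  2  3  2  2  3  4  3  3  3
max dp = 4, so deletions = 11 − 4 = 7.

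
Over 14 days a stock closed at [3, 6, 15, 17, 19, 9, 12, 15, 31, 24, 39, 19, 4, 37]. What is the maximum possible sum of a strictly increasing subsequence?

Let S[i] be the best sum of a strictly increasing subsequence ending at i:
i:       1   2   3   4   5   6   7   8   9  10  11  12  13  14
a[i]:    3   6  15  17  19   9  12  15  31  24  39  19   4  37
S:       3   9  24  41  60  18  30  45  91  84 130  64   7 128
Maximum is 130 (e.g. 3 + 6 + 15 + 17 + 19 + 31 + 39).

130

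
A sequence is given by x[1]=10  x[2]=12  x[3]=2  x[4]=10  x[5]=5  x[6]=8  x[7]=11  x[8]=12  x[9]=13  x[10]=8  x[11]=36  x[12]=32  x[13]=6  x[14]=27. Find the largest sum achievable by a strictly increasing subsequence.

87

Let S[i] be the best sum of a strictly increasing subsequence ending at i:
i:      1  2  3  4  5  6  7  8  9 10 11 12 13 14
x[i]:  10 12  2 10  5  8 11 12 13  8 36 32  6 27
S:     10 22  2 12  7 15 26 38 51 15 87 83 13 78
Maximum is 87 (e.g. 2 + 5 + 8 + 11 + 12 + 13 + 36).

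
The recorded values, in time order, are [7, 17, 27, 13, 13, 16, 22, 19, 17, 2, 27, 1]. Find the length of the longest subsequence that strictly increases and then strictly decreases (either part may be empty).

inc[i] = longest strictly increasing subsequence ending at i; dec[i] = longest strictly decreasing subsequence starting at i:
i:      1  2  3  4  5  6  7  8  9 10 11 12
a[i]:   7 17 27 13 13 16 22 19 17  2 27  1
inc:    1  2  3  2  2  3  4  4  4  1  5  1
dec:    3  4  6  3  3  3  5  4  3  2  2  1
Best peak at i=3 (value 27): inc=3, dec=6, length 3+6−1 = 8.

8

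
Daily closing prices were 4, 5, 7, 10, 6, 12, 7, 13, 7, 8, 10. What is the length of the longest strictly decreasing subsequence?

2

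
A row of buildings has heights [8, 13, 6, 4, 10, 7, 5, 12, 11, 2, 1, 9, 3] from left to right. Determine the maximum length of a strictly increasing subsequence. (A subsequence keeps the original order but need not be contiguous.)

3

Track the smallest tail for each achievable length (strict):
8 → extends → [8]
13 → extends → [8, 13]
6 → replaces 8 → [6, 13]
4 → replaces 6 → [4, 13]
10 → replaces 13 → [4, 10]
7 → replaces 10 → [4, 7]
5 → replaces 7 → [4, 5]
12 → extends → [4, 5, 12]
11 → replaces 12 → [4, 5, 11]
2 → replaces 4 → [2, 5, 11]
1 → replaces 2 → [1, 5, 11]
9 → replaces 11 → [1, 5, 9]
3 → replaces 5 → [1, 3, 9]
Three tails, so the longest strictly increasing subsequence has length 3 (e.g. 8, 10, 12).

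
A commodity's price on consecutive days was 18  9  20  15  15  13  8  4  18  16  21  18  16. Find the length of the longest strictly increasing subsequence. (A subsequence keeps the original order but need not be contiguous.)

4

Let dp[i] be the length of the longest such subsequence ending at index i:
i:      1  2  3  4  5  6  7  8  9 10 11 12 13
a[i]:  18  9 20 15 15 13  8  4 18 16 21 18 16
dp:     1  1  2  2  2  2  1  1  3  3  4  4  3
Maximum dp value is 4.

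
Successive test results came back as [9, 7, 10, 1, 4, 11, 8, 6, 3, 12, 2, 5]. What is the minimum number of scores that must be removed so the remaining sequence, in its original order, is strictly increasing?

Fewest deletions = n − (longest strictly increasing subsequence).
i:      1  2  3  4  5  6  7  8  9 10 11 12
a[i]:   9  7 10  1  4 11  8  6  3 12  2  5
dp:     1  1  2  1  2  3  3  3  2  4  2  3
max dp = 4, so deletions = 12 − 4 = 8.

8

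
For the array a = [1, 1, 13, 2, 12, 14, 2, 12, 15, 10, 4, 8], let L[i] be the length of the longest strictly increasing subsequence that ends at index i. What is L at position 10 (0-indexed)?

dp[i] = 1 + max{dp[j] : j<i, a[j]<a[i]} (or 1 if no such j):
i:      0  1  2  3  4  5  6  7  8  9 10 11
a[i]:   1  1 13  2 12 14  2 12 15 10  4  8
dp:     1  1  2  2  3  4  2  3  5  3  3  4
At index 10 the value is 3.

3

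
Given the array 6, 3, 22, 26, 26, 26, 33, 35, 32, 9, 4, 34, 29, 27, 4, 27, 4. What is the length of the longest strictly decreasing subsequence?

Negate each value so 'decreasing' becomes 'increasing', then run patience tails on the negated sequence:
-6 → extends → [-6]
-3 → extends → [-6, -3]
-22 → replaces -6 → [-22, -3]
-26 → replaces -22 → [-26, -3]
-26 → already a tail → [-26, -3]
-26 → already a tail → [-26, -3]
-33 → replaces -26 → [-33, -3]
-35 → replaces -33 → [-35, -3]
-32 → replaces -3 → [-35, -32]
-9 → extends → [-35, -32, -9]
-4 → extends → [-35, -32, -9, -4]
-34 → replaces -32 → [-35, -34, -9, -4]
-29 → replaces -9 → [-35, -34, -29, -4]
-27 → replaces -4 → [-35, -34, -29, -27]
-4 → extends → [-35, -34, -29, -27, -4]
-27 → already a tail → [-35, -34, -29, -27, -4]
-4 → already a tail → [-35, -34, -29, -27, -4]
Five tails, so the longest strictly decreasing subsequence of the original has length 5.

5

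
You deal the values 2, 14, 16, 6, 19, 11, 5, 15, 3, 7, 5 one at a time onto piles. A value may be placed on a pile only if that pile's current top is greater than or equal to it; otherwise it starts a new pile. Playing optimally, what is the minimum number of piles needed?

4

Place each on the leftmost legal pile:
2 → new pile 1 (tops now [2])
14 → new pile 2 (tops now [2, 14])
16 → new pile 3 (tops now [2, 14, 16])
6 → pile 2 (tops now [2, 6, 16])
19 → new pile 4 (tops now [2, 6, 16, 19])
11 → pile 3 (tops now [2, 6, 11, 19])
5 → pile 2 (tops now [2, 5, 11, 19])
15 → pile 4 (tops now [2, 5, 11, 15])
3 → pile 2 (tops now [2, 3, 11, 15])
7 → pile 3 (tops now [2, 3, 7, 15])
5 → pile 3 (tops now [2, 3, 5, 15])
Four piles.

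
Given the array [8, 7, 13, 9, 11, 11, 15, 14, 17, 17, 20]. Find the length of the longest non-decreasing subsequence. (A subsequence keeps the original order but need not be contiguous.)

8

Let dp[i] be the length of the longest such subsequence ending at index i:
i:      1  2  3  4  5  6  7  8  9 10 11
a[i]:   8  7 13  9 11 11 15 14 17 17 20
dp:     1  1  2  2  3  4  5  5  6  7  8
Maximum dp value is 8.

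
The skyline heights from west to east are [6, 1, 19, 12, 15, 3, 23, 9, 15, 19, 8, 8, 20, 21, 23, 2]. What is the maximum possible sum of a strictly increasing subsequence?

116

Let S[i] be the best sum of a strictly increasing subsequence ending at i:
i:       1   2   3   4   5   6   7   8   9  10  11  12  13  14  15  16
a[i]:    6   1  19  12  15   3  23   9  15  19   8   8  20  21  23   2
S:       6   1  25  18  33   4  56  15  33  52  14  14  72  93 116   3
Maximum is 116 (e.g. 6 + 12 + 15 + 19 + 20 + 21 + 23).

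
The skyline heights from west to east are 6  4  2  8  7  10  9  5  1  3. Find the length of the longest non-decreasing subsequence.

3

Track the smallest tail for each achievable length (allowing ties):
6 → extends → [6]
4 → replaces 6 → [4]
2 → replaces 4 → [2]
8 → extends → [2, 8]
7 → replaces 8 → [2, 7]
10 → extends → [2, 7, 10]
9 → replaces 10 → [2, 7, 9]
5 → replaces 7 → [2, 5, 9]
1 → replaces 2 → [1, 5, 9]
3 → replaces 5 → [1, 3, 9]
Three tails, so the longest non-decreasing subsequence has length 3 (e.g. 6, 8, 10).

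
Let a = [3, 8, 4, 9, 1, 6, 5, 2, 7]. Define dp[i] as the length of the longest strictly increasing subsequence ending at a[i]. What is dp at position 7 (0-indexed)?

2

dp[i] = 1 + max{dp[j] : j<i, a[j]<a[i]} (or 1 if no such j):
i:     0 1 2 3 4 5 6 7 8
a[i]:  3 8 4 9 1 6 5 2 7
dp:    1 2 2 3 1 3 3 2 4
At index 7 the value is 2.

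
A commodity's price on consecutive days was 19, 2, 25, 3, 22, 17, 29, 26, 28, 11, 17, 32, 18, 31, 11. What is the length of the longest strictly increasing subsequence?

Let dp[i] be the length of the longest such subsequence ending at index i:
i:      1  2  3  4  5  6  7  8  9 10 11 12 13 14 15
a[i]:  19  2 25  3 22 17 29 26 28 11 17 32 18 31 11
dp:     1  1  2  2  3  3  4  4  5  3  4  6  5  6  3
Maximum dp value is 6.

6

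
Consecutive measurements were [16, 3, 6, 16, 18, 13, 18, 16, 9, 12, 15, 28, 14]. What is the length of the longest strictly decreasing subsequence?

4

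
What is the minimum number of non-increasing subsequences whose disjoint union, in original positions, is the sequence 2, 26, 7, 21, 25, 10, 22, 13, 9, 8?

4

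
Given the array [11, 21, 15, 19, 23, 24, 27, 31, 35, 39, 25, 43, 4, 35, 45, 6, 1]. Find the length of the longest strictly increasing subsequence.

11

Let dp[i] be the length of the longest such subsequence ending at index i:
i:      1  2  3  4  5  6  7  8  9 10 11 12 13 14 15 16 17
a[i]:  11 21 15 19 23 24 27 31 35 39 25 43  4 35 45  6  1
dp:     1  2  2  3  4  5  6  7  8  9  6 10  1  8 11  2  1
Maximum dp value is 11.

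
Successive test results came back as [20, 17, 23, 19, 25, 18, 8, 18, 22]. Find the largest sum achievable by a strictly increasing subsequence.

68

Let S[i] be the best sum of a strictly increasing subsequence ending at i:
i:      1  2  3  4  5  6  7  8  9
a[i]:  20 17 23 19 25 18  8 18 22
S:     20 17 43 36 68 35  8 35 58
Maximum is 68 (e.g. 20 + 23 + 25).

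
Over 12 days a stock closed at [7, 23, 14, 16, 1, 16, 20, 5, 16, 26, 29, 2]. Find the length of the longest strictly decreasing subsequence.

Let dp[i] be the longest strictly decreasing subsequence ending at i:
i:      1  2  3  4  5  6  7  8  9 10 11 12
a[i]:   7 23 14 16  1 16 20  5 16 26 29  2
dp:     1  1  2  2  3  2  2  3  3  1  1  4
Maximum is 4.

4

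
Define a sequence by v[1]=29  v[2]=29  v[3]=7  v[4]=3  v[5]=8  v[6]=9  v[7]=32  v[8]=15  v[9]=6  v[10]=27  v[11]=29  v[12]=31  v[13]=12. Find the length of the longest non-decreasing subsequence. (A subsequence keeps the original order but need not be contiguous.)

7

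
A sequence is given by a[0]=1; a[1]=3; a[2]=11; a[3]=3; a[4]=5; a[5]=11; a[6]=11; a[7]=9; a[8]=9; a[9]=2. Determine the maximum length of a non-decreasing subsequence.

Track the smallest tail for each achievable length (allowing ties):
1 → extends → [1]
3 → extends → [1, 3]
11 → extends → [1, 3, 11]
3 → replaces 11 → [1, 3, 3]
5 → extends → [1, 3, 3, 5]
11 → extends → [1, 3, 3, 5, 11]
11 → extends → [1, 3, 3, 5, 11, 11]
9 → replaces 11 → [1, 3, 3, 5, 9, 11]
9 → replaces 11 → [1, 3, 3, 5, 9, 9]
2 → replaces 3 → [1, 2, 3, 5, 9, 9]
Six tails, so the longest non-decreasing subsequence has length 6 (e.g. 1, 3, 3, 5, 11, 11).

6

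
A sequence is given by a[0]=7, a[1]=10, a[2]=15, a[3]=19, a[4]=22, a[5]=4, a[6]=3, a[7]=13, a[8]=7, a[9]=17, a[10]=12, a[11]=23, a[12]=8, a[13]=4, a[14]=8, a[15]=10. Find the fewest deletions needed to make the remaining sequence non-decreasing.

Fewest deletions = n − (longest non-decreasing subsequence).
i:      0  1  2  3  4  5  6  7  8  9 10 11 12 13 14 15
a[i]:   7 10 15 19 22  4  3 13  7 17 12 23  8  4  8 10
dp:     1  2  3  4  5  1  1  3  2  4  3  6  3  2  4  5
max dp = 6, so deletions = 16 − 6 = 10.

10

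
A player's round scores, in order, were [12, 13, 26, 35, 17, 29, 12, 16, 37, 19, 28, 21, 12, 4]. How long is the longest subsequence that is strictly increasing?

Track the smallest tail for each achievable length (strict):
12 → extends → [12]
13 → extends → [12, 13]
26 → extends → [12, 13, 26]
35 → extends → [12, 13, 26, 35]
17 → replaces 26 → [12, 13, 17, 35]
29 → replaces 35 → [12, 13, 17, 29]
12 → already a tail → [12, 13, 17, 29]
16 → replaces 17 → [12, 13, 16, 29]
37 → extends → [12, 13, 16, 29, 37]
19 → replaces 29 → [12, 13, 16, 19, 37]
28 → replaces 37 → [12, 13, 16, 19, 28]
21 → replaces 28 → [12, 13, 16, 19, 21]
12 → already a tail → [12, 13, 16, 19, 21]
4 → replaces 12 → [4, 13, 16, 19, 21]
Five tails, so the longest strictly increasing subsequence has length 5 (e.g. 12, 13, 26, 35, 37).

5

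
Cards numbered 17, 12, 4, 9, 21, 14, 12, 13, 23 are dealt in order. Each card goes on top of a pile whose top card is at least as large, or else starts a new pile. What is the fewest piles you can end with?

5

Place each on the leftmost legal pile:
17 → new pile 1 (tops now [17])
12 → pile 1 (tops now [12])
4 → pile 1 (tops now [4])
9 → new pile 2 (tops now [4, 9])
21 → new pile 3 (tops now [4, 9, 21])
14 → pile 3 (tops now [4, 9, 14])
12 → pile 3 (tops now [4, 9, 12])
13 → new pile 4 (tops now [4, 9, 12, 13])
23 → new pile 5 (tops now [4, 9, 12, 13, 23])
Five piles.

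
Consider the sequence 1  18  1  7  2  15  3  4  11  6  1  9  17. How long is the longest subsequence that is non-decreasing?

8

Track the smallest tail for each achievable length (allowing ties):
1 → extends → [1]
18 → extends → [1, 18]
1 → replaces 18 → [1, 1]
7 → extends → [1, 1, 7]
2 → replaces 7 → [1, 1, 2]
15 → extends → [1, 1, 2, 15]
3 → replaces 15 → [1, 1, 2, 3]
4 → extends → [1, 1, 2, 3, 4]
11 → extends → [1, 1, 2, 3, 4, 11]
6 → replaces 11 → [1, 1, 2, 3, 4, 6]
1 → replaces 2 → [1, 1, 1, 3, 4, 6]
9 → extends → [1, 1, 1, 3, 4, 6, 9]
17 → extends → [1, 1, 1, 3, 4, 6, 9, 17]
Eight tails, so the longest non-decreasing subsequence has length 8 (e.g. 1, 1, 2, 3, 4, 6, 9, 17).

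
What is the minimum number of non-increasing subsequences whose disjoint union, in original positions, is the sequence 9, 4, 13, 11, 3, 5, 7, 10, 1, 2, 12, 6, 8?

5

The minimum number of non-increasing subsequences covering a sequence equals the length of its longest strictly increasing subsequence.
LIS length is 5 (e.g. 4, 5, 7, 10, 12), so 5 piles are needed.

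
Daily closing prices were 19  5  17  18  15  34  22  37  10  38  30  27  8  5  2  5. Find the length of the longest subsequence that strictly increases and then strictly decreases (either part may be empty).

inc[i] = longest strictly increasing subsequence ending at i; dec[i] = longest strictly decreasing subsequence starting at i:
i:      1  2  3  4  5  6  7  8  9 10 11 12 13 14 15 16
a[i]:  19  5 17 18 15 34 22 37 10 38 30 27  8  5  2  5
inc:    1  1  2  3  2  4  4  5  2  6  5  5  2  1  1  2
dec:    7  2  6  6  5  6  5  6  4  6  5  4  3  2  1  1
Best peak at i=10 (value 38): inc=6, dec=6, length 6+6−1 = 11.

11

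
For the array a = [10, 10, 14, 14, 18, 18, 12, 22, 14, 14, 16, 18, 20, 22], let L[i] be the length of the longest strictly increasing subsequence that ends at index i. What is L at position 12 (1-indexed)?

5

dp[i] = 1 + max{dp[j] : j<i, a[j]<a[i]} (or 1 if no such j):
i:      1  2  3  4  5  6  7  8  9 10 11 12 13 14
a[i]:  10 10 14 14 18 18 12 22 14 14 16 18 20 22
dp:     1  1  2  2  3  3  2  4  3  3  4  5  6  7
At index 12 the value is 5.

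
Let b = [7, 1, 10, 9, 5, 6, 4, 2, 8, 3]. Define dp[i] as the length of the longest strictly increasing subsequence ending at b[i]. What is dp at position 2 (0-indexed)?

2

dp[i] = 1 + max{dp[j] : j<i, b[j]<b[i]} (or 1 if no such j):
i:      0  1  2  3  4  5  6  7  8  9
b[i]:   7  1 10  9  5  6  4  2  8  3
dp:     1  1  2  2  2  3  2  2  4  3
At index 2 the value is 2.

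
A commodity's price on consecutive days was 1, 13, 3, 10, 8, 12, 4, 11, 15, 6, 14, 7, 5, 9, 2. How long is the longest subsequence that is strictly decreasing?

Let dp[i] be the longest strictly decreasing subsequence ending at i:
i:      1  2  3  4  5  6  7  8  9 10 11 12 13 14 15
a[i]:   1 13  3 10  8 12  4 11 15  6 14  7  5  9  2
dp:     1  1  2  2  3  2  4  3  1  4  2  4  5  4  6
Maximum is 6.

6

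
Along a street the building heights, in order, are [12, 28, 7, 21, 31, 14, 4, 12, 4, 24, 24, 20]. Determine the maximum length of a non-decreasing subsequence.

4

Let dp[i] be the length of the longest such subsequence ending at index i:
i:      1  2  3  4  5  6  7  8  9 10 11 12
a[i]:  12 28  7 21 31 14  4 12  4 24 24 20
dp:     1  2  1  2  3  2  1  2  2  3  4  3
Maximum dp value is 4.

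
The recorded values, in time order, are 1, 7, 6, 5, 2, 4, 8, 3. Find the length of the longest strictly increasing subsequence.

4

Track the smallest tail for each achievable length (strict):
1 → extends → [1]
7 → extends → [1, 7]
6 → replaces 7 → [1, 6]
5 → replaces 6 → [1, 5]
2 → replaces 5 → [1, 2]
4 → extends → [1, 2, 4]
8 → extends → [1, 2, 4, 8]
3 → replaces 4 → [1, 2, 3, 8]
Four tails, so the longest strictly increasing subsequence has length 4 (e.g. 1, 2, 4, 8).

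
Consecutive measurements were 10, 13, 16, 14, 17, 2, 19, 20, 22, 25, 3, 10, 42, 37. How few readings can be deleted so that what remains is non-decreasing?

5

Fewest deletions = n − (longest non-decreasing subsequence).
Patience tails:
10 → extends → [10]
13 → extends → [10, 13]
16 → extends → [10, 13, 16]
14 → replaces 16 → [10, 13, 14]
17 → extends → [10, 13, 14, 17]
2 → replaces 10 → [2, 13, 14, 17]
19 → extends → [2, 13, 14, 17, 19]
20 → extends → [2, 13, 14, 17, 19, 20]
22 → extends → [2, 13, 14, 17, 19, 20, 22]
25 → extends → [2, 13, 14, 17, 19, 20, 22, 25]
3 → replaces 13 → [2, 3, 14, 17, 19, 20, 22, 25]
10 → replaces 14 → [2, 3, 10, 17, 19, 20, 22, 25]
42 → extends → [2, 3, 10, 17, 19, 20, 22, 25, 42]
37 → replaces 42 → [2, 3, 10, 17, 19, 20, 22, 25, 37]
Longest non-decreasing subsequence has length 9, so deletions = 14 − 9 = 5.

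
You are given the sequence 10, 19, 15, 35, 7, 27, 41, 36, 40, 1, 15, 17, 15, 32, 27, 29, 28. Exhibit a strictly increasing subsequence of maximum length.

Patience tails give the LIS length; then backtrack through the dp parents:
10 → extends → [10]
19 → extends → [10, 19]
15 → replaces 19 → [10, 15]
35 → extends → [10, 15, 35]
7 → replaces 10 → [7, 15, 35]
27 → replaces 35 → [7, 15, 27]
41 → extends → [7, 15, 27, 41]
36 → replaces 41 → [7, 15, 27, 36]
40 → extends → [7, 15, 27, 36, 40]
1 → replaces 7 → [1, 15, 27, 36, 40]
15 → already a tail → [1, 15, 27, 36, 40]
17 → replaces 27 → [1, 15, 17, 36, 40]
15 → already a tail → [1, 15, 17, 36, 40]
32 → replaces 36 → [1, 15, 17, 32, 40]
27 → replaces 32 → [1, 15, 17, 27, 40]
29 → replaces 40 → [1, 15, 17, 27, 29]
28 → replaces 29 → [1, 15, 17, 27, 28]
Length 5; one witness is 10, 19, 35, 36, 40.

10, 19, 35, 36, 40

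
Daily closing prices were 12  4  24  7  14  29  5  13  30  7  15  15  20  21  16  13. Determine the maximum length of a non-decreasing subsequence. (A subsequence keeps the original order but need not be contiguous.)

Track the smallest tail for each achievable length (allowing ties):
12 → extends → [12]
4 → replaces 12 → [4]
24 → extends → [4, 24]
7 → replaces 24 → [4, 7]
14 → extends → [4, 7, 14]
29 → extends → [4, 7, 14, 29]
5 → replaces 7 → [4, 5, 14, 29]
13 → replaces 14 → [4, 5, 13, 29]
30 → extends → [4, 5, 13, 29, 30]
7 → replaces 13 → [4, 5, 7, 29, 30]
15 → replaces 29 → [4, 5, 7, 15, 30]
15 → replaces 30 → [4, 5, 7, 15, 15]
20 → extends → [4, 5, 7, 15, 15, 20]
21 → extends → [4, 5, 7, 15, 15, 20, 21]
16 → replaces 20 → [4, 5, 7, 15, 15, 16, 21]
13 → replaces 15 → [4, 5, 7, 13, 15, 16, 21]
Seven tails, so the longest non-decreasing subsequence has length 7 (e.g. 4, 7, 14, 15, 15, 20, 21).

7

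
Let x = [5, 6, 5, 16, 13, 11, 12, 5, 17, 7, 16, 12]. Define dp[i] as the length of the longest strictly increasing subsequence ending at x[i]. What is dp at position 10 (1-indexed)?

dp[i] = 1 + max{dp[j] : j<i, x[j]<x[i]} (or 1 if no such j):
i:      1  2  3  4  5  6  7  8  9 10 11 12
x[i]:   5  6  5 16 13 11 12  5 17  7 16 12
dp:     1  2  1  3  3  3  4  1  5  3  5  4
At index 10 the value is 3.

3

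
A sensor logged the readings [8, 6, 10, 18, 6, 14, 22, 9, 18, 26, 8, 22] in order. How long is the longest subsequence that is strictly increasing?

5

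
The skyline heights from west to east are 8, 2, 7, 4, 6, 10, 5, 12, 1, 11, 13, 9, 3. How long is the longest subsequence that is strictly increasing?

Let dp[i] be the length of the longest such subsequence ending at index i:
i:      1  2  3  4  5  6  7  8  9 10 11 12 13
a[i]:   8  2  7  4  6 10  5 12  1 11 13  9  3
dp:     1  1  2  2  3  4  3  5  1  5  6  4  2
Maximum dp value is 6.

6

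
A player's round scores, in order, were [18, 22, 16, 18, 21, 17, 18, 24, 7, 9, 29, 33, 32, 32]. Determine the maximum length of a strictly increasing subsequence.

6

Track the smallest tail for each achievable length (strict):
18 → extends → [18]
22 → extends → [18, 22]
16 → replaces 18 → [16, 22]
18 → replaces 22 → [16, 18]
21 → extends → [16, 18, 21]
17 → replaces 18 → [16, 17, 21]
18 → replaces 21 → [16, 17, 18]
24 → extends → [16, 17, 18, 24]
7 → replaces 16 → [7, 17, 18, 24]
9 → replaces 17 → [7, 9, 18, 24]
29 → extends → [7, 9, 18, 24, 29]
33 → extends → [7, 9, 18, 24, 29, 33]
32 → replaces 33 → [7, 9, 18, 24, 29, 32]
32 → already a tail → [7, 9, 18, 24, 29, 32]
Six tails, so the longest strictly increasing subsequence has length 6 (e.g. 16, 18, 21, 24, 29, 33).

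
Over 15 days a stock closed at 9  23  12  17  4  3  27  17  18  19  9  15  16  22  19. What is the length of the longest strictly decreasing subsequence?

4

Negate each value so 'decreasing' becomes 'increasing', then run patience tails on the negated sequence:
-9 → extends → [-9]
-23 → replaces -9 → [-23]
-12 → extends → [-23, -12]
-17 → replaces -12 → [-23, -17]
-4 → extends → [-23, -17, -4]
-3 → extends → [-23, -17, -4, -3]
-27 → replaces -23 → [-27, -17, -4, -3]
-17 → already a tail → [-27, -17, -4, -3]
-18 → replaces -17 → [-27, -18, -4, -3]
-19 → replaces -18 → [-27, -19, -4, -3]
-9 → replaces -4 → [-27, -19, -9, -3]
-15 → replaces -9 → [-27, -19, -15, -3]
-16 → replaces -15 → [-27, -19, -16, -3]
-22 → replaces -19 → [-27, -22, -16, -3]
-19 → replaces -16 → [-27, -22, -19, -3]
Four tails, so the longest strictly decreasing subsequence of the original has length 4.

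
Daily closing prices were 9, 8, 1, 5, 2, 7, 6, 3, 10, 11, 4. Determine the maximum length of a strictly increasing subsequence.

5

Let dp[i] be the length of the longest such subsequence ending at index i:
i:      1  2  3  4  5  6  7  8  9 10 11
a[i]:   9  8  1  5  2  7  6  3 10 11  4
dp:     1  1  1  2  2  3  3  3  4  5  4
Maximum dp value is 5.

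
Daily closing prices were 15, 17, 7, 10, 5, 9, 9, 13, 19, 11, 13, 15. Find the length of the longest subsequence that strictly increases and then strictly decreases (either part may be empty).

5

inc[i] = longest strictly increasing subsequence ending at i; dec[i] = longest strictly decreasing subsequence starting at i:
i:      1  2  3  4  5  6  7  8  9 10 11 12
a[i]:  15 17  7 10  5  9  9 13 19 11 13 15
inc:    1  2  1  2  1  2  2  3  4  3  4  5
dec:    3  3  2  2  1  1  1  2  2  1  1  1
Best peak at i=9 (value 19): inc=4, dec=2, length 4+2−1 = 5.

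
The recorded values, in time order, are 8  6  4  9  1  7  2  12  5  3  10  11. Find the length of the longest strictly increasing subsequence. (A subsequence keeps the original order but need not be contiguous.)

Track the smallest tail for each achievable length (strict):
8 → extends → [8]
6 → replaces 8 → [6]
4 → replaces 6 → [4]
9 → extends → [4, 9]
1 → replaces 4 → [1, 9]
7 → replaces 9 → [1, 7]
2 → replaces 7 → [1, 2]
12 → extends → [1, 2, 12]
5 → replaces 12 → [1, 2, 5]
3 → replaces 5 → [1, 2, 3]
10 → extends → [1, 2, 3, 10]
11 → extends → [1, 2, 3, 10, 11]
Five tails, so the longest strictly increasing subsequence has length 5 (e.g. 1, 2, 5, 10, 11).

5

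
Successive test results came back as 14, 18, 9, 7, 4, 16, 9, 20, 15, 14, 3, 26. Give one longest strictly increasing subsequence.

14, 18, 20, 26

Patience tails give the LIS length; then backtrack through the dp parents:
14 → extends → [14]
18 → extends → [14, 18]
9 → replaces 14 → [9, 18]
7 → replaces 9 → [7, 18]
4 → replaces 7 → [4, 18]
16 → replaces 18 → [4, 16]
9 → replaces 16 → [4, 9]
20 → extends → [4, 9, 20]
15 → replaces 20 → [4, 9, 15]
14 → replaces 15 → [4, 9, 14]
3 → replaces 4 → [3, 9, 14]
26 → extends → [3, 9, 14, 26]
Length 4; one witness is 14, 18, 20, 26.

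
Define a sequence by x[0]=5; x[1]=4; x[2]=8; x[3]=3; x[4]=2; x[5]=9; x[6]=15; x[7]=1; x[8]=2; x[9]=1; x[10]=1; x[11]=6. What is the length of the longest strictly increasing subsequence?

Track the smallest tail for each achievable length (strict):
5 → extends → [5]
4 → replaces 5 → [4]
8 → extends → [4, 8]
3 → replaces 4 → [3, 8]
2 → replaces 3 → [2, 8]
9 → extends → [2, 8, 9]
15 → extends → [2, 8, 9, 15]
1 → replaces 2 → [1, 8, 9, 15]
2 → replaces 8 → [1, 2, 9, 15]
1 → already a tail → [1, 2, 9, 15]
1 → already a tail → [1, 2, 9, 15]
6 → replaces 9 → [1, 2, 6, 15]
Four tails, so the longest strictly increasing subsequence has length 4 (e.g. 5, 8, 9, 15).

4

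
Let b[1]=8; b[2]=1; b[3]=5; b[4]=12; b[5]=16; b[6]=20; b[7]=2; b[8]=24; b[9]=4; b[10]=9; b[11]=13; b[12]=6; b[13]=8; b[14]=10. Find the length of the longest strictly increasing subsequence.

6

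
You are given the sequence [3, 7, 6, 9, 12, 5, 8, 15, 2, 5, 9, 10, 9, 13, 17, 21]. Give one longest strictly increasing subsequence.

Patience tails give the LIS length; then backtrack through the dp parents:
3 → extends → [3]
7 → extends → [3, 7]
6 → replaces 7 → [3, 6]
9 → extends → [3, 6, 9]
12 → extends → [3, 6, 9, 12]
5 → replaces 6 → [3, 5, 9, 12]
8 → replaces 9 → [3, 5, 8, 12]
15 → extends → [3, 5, 8, 12, 15]
2 → replaces 3 → [2, 5, 8, 12, 15]
5 → already a tail → [2, 5, 8, 12, 15]
9 → replaces 12 → [2, 5, 8, 9, 15]
10 → replaces 15 → [2, 5, 8, 9, 10]
9 → already a tail → [2, 5, 8, 9, 10]
13 → extends → [2, 5, 8, 9, 10, 13]
17 → extends → [2, 5, 8, 9, 10, 13, 17]
21 → extends → [2, 5, 8, 9, 10, 13, 17, 21]
Length 8; one witness is 3, 7, 8, 9, 10, 13, 17, 21.

3, 7, 8, 9, 10, 13, 17, 21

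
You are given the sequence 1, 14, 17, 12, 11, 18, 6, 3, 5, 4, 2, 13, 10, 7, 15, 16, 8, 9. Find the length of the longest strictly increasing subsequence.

6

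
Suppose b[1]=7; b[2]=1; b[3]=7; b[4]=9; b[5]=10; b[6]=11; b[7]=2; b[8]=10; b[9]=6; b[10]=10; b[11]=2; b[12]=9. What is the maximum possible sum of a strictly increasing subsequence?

Let S[i] be the best sum of a strictly increasing subsequence ending at i:
i:      1  2  3  4  5  6  7  8  9 10 11 12
b[i]:   7  1  7  9 10 11  2 10  6 10  2  9
S:      7  1  8 17 27 38  3 27  9 27  3 18
Maximum is 38 (e.g. 1 + 7 + 9 + 10 + 11).

38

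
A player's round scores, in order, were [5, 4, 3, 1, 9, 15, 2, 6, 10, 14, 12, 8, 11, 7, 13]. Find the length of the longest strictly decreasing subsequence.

5

Negate each value so 'decreasing' becomes 'increasing', then run patience tails on the negated sequence:
-5 → extends → [-5]
-4 → extends → [-5, -4]
-3 → extends → [-5, -4, -3]
-1 → extends → [-5, -4, -3, -1]
-9 → replaces -5 → [-9, -4, -3, -1]
-15 → replaces -9 → [-15, -4, -3, -1]
-2 → replaces -1 → [-15, -4, -3, -2]
-6 → replaces -4 → [-15, -6, -3, -2]
-10 → replaces -6 → [-15, -10, -3, -2]
-14 → replaces -10 → [-15, -14, -3, -2]
-12 → replaces -3 → [-15, -14, -12, -2]
-8 → replaces -2 → [-15, -14, -12, -8]
-11 → replaces -8 → [-15, -14, -12, -11]
-7 → extends → [-15, -14, -12, -11, -7]
-13 → replaces -12 → [-15, -14, -13, -11, -7]
Five tails, so the longest strictly decreasing subsequence of the original has length 5.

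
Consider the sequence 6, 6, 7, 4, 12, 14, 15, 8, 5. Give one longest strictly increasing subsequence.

Patience tails give the LIS length; then backtrack through the dp parents:
6 → extends → [6]
6 → already a tail → [6]
7 → extends → [6, 7]
4 → replaces 6 → [4, 7]
12 → extends → [4, 7, 12]
14 → extends → [4, 7, 12, 14]
15 → extends → [4, 7, 12, 14, 15]
8 → replaces 12 → [4, 7, 8, 14, 15]
5 → replaces 7 → [4, 5, 8, 14, 15]
Length 5; one witness is 6, 7, 12, 14, 15.

6, 7, 12, 14, 15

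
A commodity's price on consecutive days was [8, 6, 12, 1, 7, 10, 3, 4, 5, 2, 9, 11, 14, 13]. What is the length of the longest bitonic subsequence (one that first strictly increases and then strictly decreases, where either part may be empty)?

inc[i] = longest strictly increasing subsequence ending at i; dec[i] = longest strictly decreasing subsequence starting at i:
i:      1  2  3  4  5  6  7  8  9 10 11 12 13 14
a[i]:   8  6 12  1  7 10  3  4  5  2  9 11 14 13
inc:    1  1  2  1  2  3  2  3  4  2  5  6  7  7
dec:    4  3  4  1  3  3  2  2  2  1  1  1  2  1
Best peak at i=13 (value 14): inc=7, dec=2, length 7+2−1 = 8.

8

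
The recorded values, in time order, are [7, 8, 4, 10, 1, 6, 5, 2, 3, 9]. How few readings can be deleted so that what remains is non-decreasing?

6

Fewest deletions = n − (longest non-decreasing subsequence).
Patience tails:
7 → extends → [7]
8 → extends → [7, 8]
4 → replaces 7 → [4, 8]
10 → extends → [4, 8, 10]
1 → replaces 4 → [1, 8, 10]
6 → replaces 8 → [1, 6, 10]
5 → replaces 6 → [1, 5, 10]
2 → replaces 5 → [1, 2, 10]
3 → replaces 10 → [1, 2, 3]
9 → extends → [1, 2, 3, 9]
Longest non-decreasing subsequence has length 4, so deletions = 10 − 4 = 6.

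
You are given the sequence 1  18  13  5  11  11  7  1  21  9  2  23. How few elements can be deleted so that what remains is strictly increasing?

Fewest deletions = n − (longest strictly increasing subsequence).
i:      1  2  3  4  5  6  7  8  9 10 11 12
a[i]:   1 18 13  5 11 11  7  1 21  9  2 23
dp:     1  2  2  2  3  3  3  1  4  4  2  5
max dp = 5, so deletions = 12 − 5 = 7.

7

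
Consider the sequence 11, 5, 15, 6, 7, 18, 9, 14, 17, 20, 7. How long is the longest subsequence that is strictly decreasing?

3

Negate each value so 'decreasing' becomes 'increasing', then run patience tails on the negated sequence:
-11 → extends → [-11]
-5 → extends → [-11, -5]
-15 → replaces -11 → [-15, -5]
-6 → replaces -5 → [-15, -6]
-7 → replaces -6 → [-15, -7]
-18 → replaces -15 → [-18, -7]
-9 → replaces -7 → [-18, -9]
-14 → replaces -9 → [-18, -14]
-17 → replaces -14 → [-18, -17]
-20 → replaces -18 → [-20, -17]
-7 → extends → [-20, -17, -7]
Three tails, so the longest strictly decreasing subsequence of the original has length 3.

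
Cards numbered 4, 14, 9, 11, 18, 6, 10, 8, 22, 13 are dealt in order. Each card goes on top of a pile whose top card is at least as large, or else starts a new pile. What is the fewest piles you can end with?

5

The minimum number of non-increasing subsequences covering a sequence equals the length of its longest strictly increasing subsequence.
LIS length is 5 (e.g. 4, 9, 11, 18, 22), so 5 piles are needed.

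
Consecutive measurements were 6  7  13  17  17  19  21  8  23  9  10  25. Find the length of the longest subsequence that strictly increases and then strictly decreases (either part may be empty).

inc[i] = longest strictly increasing subsequence ending at i; dec[i] = longest strictly decreasing subsequence starting at i:
i:      1  2  3  4  5  6  7  8  9 10 11 12
a[i]:   6  7 13 17 17 19 21  8 23  9 10 25
inc:    1  2  3  4  4  5  6  3  7  4  5  8
dec:    1  1  2  2  2  2  2  1  2  1  1  1
Best peak at i=9 (value 23): inc=7, dec=2, length 7+2−1 = 8.

8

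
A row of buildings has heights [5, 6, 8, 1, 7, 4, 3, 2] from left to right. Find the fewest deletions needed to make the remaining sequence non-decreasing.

Fewest deletions = n − (longest non-decreasing subsequence).
i:     1 2 3 4 5 6 7 8
a[i]:  5 6 8 1 7 4 3 2
dp:    1 2 3 1 3 2 2 2
max dp = 3, so deletions = 8 − 3 = 5.

5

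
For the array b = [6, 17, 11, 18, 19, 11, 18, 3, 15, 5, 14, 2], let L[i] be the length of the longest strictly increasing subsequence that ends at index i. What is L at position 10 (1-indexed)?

dp[i] = 1 + max{dp[j] : j<i, b[j]<b[i]} (or 1 if no such j):
i:      1  2  3  4  5  6  7  8  9 10 11 12
b[i]:   6 17 11 18 19 11 18  3 15  5 14  2
dp:     1  2  2  3  4  2  3  1  3  2  3  1
At index 10 the value is 2.

2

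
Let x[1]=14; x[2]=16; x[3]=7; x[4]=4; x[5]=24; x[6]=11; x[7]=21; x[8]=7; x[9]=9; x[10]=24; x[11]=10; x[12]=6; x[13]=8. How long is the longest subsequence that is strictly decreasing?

4

Let dp[i] be the longest strictly decreasing subsequence ending at i:
i:      1  2  3  4  5  6  7  8  9 10 11 12 13
x[i]:  14 16  7  4 24 11 21  7  9 24 10  6  8
dp:     1  1  2  3  1  2  2  3  3  1  3  4  4
Maximum is 4.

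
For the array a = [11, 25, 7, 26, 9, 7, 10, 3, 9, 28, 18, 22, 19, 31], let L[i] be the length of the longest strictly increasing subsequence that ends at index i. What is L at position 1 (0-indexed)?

2

dp[i] = 1 + max{dp[j] : j<i, a[j]<a[i]} (or 1 if no such j):
i:      0  1  2  3  4  5  6  7  8  9 10 11 12 13
a[i]:  11 25  7 26  9  7 10  3  9 28 18 22 19 31
dp:     1  2  1  3  2  1  3  1  2  4  4  5  5  6
At index 1 the value is 2.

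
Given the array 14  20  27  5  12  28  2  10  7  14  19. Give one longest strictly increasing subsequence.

14, 20, 27, 28

Patience tails give the LIS length; then backtrack through the dp parents:
14 → extends → [14]
20 → extends → [14, 20]
27 → extends → [14, 20, 27]
5 → replaces 14 → [5, 20, 27]
12 → replaces 20 → [5, 12, 27]
28 → extends → [5, 12, 27, 28]
2 → replaces 5 → [2, 12, 27, 28]
10 → replaces 12 → [2, 10, 27, 28]
7 → replaces 10 → [2, 7, 27, 28]
14 → replaces 27 → [2, 7, 14, 28]
19 → replaces 28 → [2, 7, 14, 19]
Length 4; one witness is 14, 20, 27, 28.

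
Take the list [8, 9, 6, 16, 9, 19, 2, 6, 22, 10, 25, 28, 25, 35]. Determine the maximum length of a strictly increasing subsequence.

8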